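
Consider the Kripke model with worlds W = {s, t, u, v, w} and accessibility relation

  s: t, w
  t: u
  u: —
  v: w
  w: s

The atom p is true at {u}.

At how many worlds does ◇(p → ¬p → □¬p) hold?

4

s: successors {t, w}; p → ¬p → □¬p there: t:T, w:T. ✓
t: successors {u}; p → ¬p → □¬p there: u:T. ✓
u: no successors, so ◇(p → ¬p → □¬p) fails. ✗
v: successors {w}; p → ¬p → □¬p there: w:T. ✓
w: successors {s}; p → ¬p → □¬p there: s:T. ✓
Satisfying worlds: {s, t, v, w}.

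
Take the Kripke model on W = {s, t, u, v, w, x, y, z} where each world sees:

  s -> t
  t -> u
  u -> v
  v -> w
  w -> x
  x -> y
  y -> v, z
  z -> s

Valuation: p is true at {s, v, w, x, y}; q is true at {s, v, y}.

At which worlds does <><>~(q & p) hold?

{s, u, v, x, y, z}

s: successors {t}; <>~(q & p) there: t:T. ✓
t: successors {u}; <>~(q & p) there: u:F. ✗
u: successors {v}; <>~(q & p) there: v:T. ✓
v: successors {w}; <>~(q & p) there: w:T. ✓
w: successors {x}; <>~(q & p) there: x:F. ✗
x: successors {y}; <>~(q & p) there: y:T. ✓
y: successors {v, z}; <>~(q & p) there: v:T, z:F. ✓
z: successors {s}; <>~(q & p) there: s:T. ✓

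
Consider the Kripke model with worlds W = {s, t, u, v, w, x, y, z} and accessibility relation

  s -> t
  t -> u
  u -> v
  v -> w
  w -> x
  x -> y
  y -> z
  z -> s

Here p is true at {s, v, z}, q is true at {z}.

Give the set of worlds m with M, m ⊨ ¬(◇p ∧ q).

{s, t, u, v, w, x, y}

s: ◇p ∧ q is F. ✓
t: ◇p ∧ q is F. ✓
u: ◇p ∧ q is F. ✓
v: ◇p ∧ q is F. ✓
w: ◇p ∧ q is F. ✓
x: ◇p ∧ q is F. ✓
y: ◇p ∧ q is F. ✓
z: ◇p ∧ q is T. ✗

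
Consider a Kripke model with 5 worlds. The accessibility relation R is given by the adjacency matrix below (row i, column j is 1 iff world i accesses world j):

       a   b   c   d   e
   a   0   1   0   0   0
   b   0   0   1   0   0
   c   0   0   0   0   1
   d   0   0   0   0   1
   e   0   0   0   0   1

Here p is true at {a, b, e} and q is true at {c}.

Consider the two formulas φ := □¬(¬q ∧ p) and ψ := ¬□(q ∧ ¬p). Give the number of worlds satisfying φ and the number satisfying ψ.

For □¬(¬q ∧ p):
a: successors {b}; ¬(¬q ∧ p) there: b:F. ✗
b: successors {c}; ¬(¬q ∧ p) there: c:T. ✓
c: successors {e}; ¬(¬q ∧ p) there: e:F. ✗
d: successors {e}; ¬(¬q ∧ p) there: e:F. ✗
e: successors {e}; ¬(¬q ∧ p) there: e:F. ✗
— 1 world.
For ¬□(q ∧ ¬p):
a: □(q ∧ ¬p) is F. ✓
b: □(q ∧ ¬p) is T. ✗
c: □(q ∧ ¬p) is F. ✓
d: □(q ∧ ¬p) is F. ✓
e: □(q ∧ ¬p) is F. ✓
— 4 worlds.

1 and 4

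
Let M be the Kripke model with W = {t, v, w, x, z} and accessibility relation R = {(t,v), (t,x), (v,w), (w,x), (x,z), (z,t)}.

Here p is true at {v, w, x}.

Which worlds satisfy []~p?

{x, z}

t: successors {v, x}; ~p there: v:F, x:F. ✗
v: successors {w}; ~p there: w:F. ✗
w: successors {x}; ~p there: x:F. ✗
x: successors {z}; ~p there: z:T. ✓
z: successors {t}; ~p there: t:T. ✓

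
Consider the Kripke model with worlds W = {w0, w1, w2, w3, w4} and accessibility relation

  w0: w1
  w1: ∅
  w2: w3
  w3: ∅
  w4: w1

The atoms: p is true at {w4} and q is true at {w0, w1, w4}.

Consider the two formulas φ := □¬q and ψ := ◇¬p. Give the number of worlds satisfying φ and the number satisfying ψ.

For □¬q:
w0: successors {w1}; ¬q there: w1:F. ✗
w1: no successors, so □¬q holds vacuously. ✓
w2: successors {w3}; ¬q there: w3:T. ✓
w3: no successors, so □¬q holds vacuously. ✓
w4: successors {w1}; ¬q there: w1:F. ✗
— 3 worlds.
For ◇¬p:
w0: successors {w1}; ¬p there: w1:T. ✓
w1: no successors, so ◇¬p fails. ✗
w2: successors {w3}; ¬p there: w3:T. ✓
w3: no successors, so ◇¬p fails. ✗
w4: successors {w1}; ¬p there: w1:T. ✓
— 3 worlds.

3 and 3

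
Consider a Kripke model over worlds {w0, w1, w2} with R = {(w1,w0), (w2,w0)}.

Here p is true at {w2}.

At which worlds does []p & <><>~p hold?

w0: []p is T, <><>~p is F. ✗
w1: []p is F, <><>~p is F. ✗
w2: []p is F, <><>~p is F. ✗

∅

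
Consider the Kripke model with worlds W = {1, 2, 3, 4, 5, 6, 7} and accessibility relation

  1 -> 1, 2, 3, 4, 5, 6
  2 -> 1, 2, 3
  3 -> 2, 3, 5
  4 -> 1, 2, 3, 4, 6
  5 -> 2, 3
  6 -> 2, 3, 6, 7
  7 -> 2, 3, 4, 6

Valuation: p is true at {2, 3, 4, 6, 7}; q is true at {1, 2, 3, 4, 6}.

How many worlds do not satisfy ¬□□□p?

1: □□□p is F. ✓
2: □□□p is F. ✓
3: □□□p is F. ✓
4: □□□p is F. ✓
5: □□□p is F. ✓
6: □□□p is F. ✓
7: □□□p is F. ✓
Satisfying worlds: {1, 2, 3, 4, 5, 6, 7}.
So ¬□□□p fails at the other 0 worlds.

0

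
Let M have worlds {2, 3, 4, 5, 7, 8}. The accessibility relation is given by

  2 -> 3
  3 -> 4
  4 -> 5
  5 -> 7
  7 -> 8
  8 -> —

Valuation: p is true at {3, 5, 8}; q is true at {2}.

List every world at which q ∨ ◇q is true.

{2}

2: q is T, ◇q is F. ✓
3: q is F, ◇q is F. ✗
4: q is F, ◇q is F. ✗
5: q is F, ◇q is F. ✗
7: q is F, ◇q is F. ✗
8: q is F, ◇q is F. ✗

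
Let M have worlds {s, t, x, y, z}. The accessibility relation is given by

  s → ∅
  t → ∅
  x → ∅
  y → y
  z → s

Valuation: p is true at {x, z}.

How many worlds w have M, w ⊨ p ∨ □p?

4

s: p is F, □p is T. ✓
t: p is F, □p is T. ✓
x: p is T, □p is T. ✓
y: p is F, □p is F. ✗
z: p is T, □p is F. ✓
Satisfying worlds: {s, t, x, z}.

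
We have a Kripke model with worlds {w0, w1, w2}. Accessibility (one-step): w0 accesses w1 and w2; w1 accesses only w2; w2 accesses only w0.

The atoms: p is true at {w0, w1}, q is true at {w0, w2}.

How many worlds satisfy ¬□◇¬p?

2

w0: □◇¬p is F. ✓
w1: □◇¬p is F. ✓
w2: □◇¬p is T. ✗
Satisfying worlds: {w0, w1}.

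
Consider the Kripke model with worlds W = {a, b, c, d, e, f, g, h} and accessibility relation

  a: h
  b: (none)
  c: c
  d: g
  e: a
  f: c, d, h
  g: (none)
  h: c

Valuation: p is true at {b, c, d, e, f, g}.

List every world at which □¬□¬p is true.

a: successors {h}; ¬□¬p there: h:T. ✓
b: no successors, so □¬□¬p holds vacuously. ✓
c: successors {c}; ¬□¬p there: c:T. ✓
d: successors {g}; ¬□¬p there: g:F. ✗
e: successors {a}; ¬□¬p there: a:F. ✗
f: successors {c, d, h}; ¬□¬p there: c:T, d:T, h:T. ✓
g: no successors, so □¬□¬p holds vacuously. ✓
h: successors {c}; ¬□¬p there: c:T. ✓

{a, b, c, f, g, h}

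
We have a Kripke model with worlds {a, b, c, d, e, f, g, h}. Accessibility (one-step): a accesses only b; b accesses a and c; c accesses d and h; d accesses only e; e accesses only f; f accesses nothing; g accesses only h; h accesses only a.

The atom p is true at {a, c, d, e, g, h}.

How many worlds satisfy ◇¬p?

a: successors {b}; ¬p there: b:T. ✓
b: successors {a, c}; ¬p there: a:F, c:F. ✗
c: successors {d, h}; ¬p there: d:F, h:F. ✗
d: successors {e}; ¬p there: e:F. ✗
e: successors {f}; ¬p there: f:T. ✓
f: no successors, so ◇¬p fails. ✗
g: successors {h}; ¬p there: h:F. ✗
h: successors {a}; ¬p there: a:F. ✗
Satisfying worlds: {a, e}.

2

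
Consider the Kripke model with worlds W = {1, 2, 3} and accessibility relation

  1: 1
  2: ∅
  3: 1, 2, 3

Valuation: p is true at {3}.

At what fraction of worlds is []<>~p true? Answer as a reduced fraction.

1: successors {1}; <>~p there: 1:T. ✓
2: no successors, so []<>~p holds vacuously. ✓
3: successors {1, 2, 3}; <>~p there: 1:T, 2:F, 3:T. ✗
That's 2 of 3 worlds, so 2/3.

2/3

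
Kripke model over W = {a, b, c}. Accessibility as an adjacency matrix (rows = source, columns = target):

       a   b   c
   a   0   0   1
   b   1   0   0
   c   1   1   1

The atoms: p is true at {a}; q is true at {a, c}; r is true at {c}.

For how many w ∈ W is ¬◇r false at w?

2

a: ◇r is T. ✗
b: ◇r is F. ✓
c: ◇r is T. ✗
Satisfying worlds: {b}.
So ¬◇r fails at the other 2 worlds.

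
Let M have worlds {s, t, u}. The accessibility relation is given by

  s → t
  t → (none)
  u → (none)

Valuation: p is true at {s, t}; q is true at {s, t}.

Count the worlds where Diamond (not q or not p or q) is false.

s: successors {t}; not q or not p or q there: t:T. ✓
t: no successors, so Diamond (not q or not p or q) fails. ✗
u: no successors, so Diamond (not q or not p or q) fails. ✗
Satisfying worlds: {s}.
So Diamond (not q or not p or q) fails at the other 2 worlds.

2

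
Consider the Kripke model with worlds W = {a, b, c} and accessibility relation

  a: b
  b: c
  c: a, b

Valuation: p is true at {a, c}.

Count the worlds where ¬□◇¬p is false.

a: □◇¬p is F. ✓
b: □◇¬p is T. ✗
c: □◇¬p is F. ✓
Satisfying worlds: {a, c}.
So ¬□◇¬p fails at the other 1 world.

1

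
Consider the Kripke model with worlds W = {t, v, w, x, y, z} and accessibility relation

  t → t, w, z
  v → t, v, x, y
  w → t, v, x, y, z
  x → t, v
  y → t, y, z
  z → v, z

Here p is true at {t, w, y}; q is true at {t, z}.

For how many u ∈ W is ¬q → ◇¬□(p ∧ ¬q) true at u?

6

t: ¬q is F, ◇¬□(p ∧ ¬q) is T. ✓
v: ¬q is T, ◇¬□(p ∧ ¬q) is T. ✓
w: ¬q is T, ◇¬□(p ∧ ¬q) is T. ✓
x: ¬q is T, ◇¬□(p ∧ ¬q) is T. ✓
y: ¬q is T, ◇¬□(p ∧ ¬q) is T. ✓
z: ¬q is F, ◇¬□(p ∧ ¬q) is T. ✓
Satisfying worlds: {t, v, w, x, y, z}.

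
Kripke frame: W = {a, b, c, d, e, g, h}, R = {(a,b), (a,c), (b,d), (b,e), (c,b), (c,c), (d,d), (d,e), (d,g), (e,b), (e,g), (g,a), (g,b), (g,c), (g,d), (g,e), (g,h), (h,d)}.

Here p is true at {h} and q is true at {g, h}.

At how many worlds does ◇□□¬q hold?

a: successors {b, c}; □□¬q there: b:F, c:T. ✓
b: successors {d, e}; □□¬q there: d:F, e:F. ✗
c: successors {b, c}; □□¬q there: b:F, c:T. ✓
d: successors {d, e, g}; □□¬q there: d:F, e:F, g:F. ✗
e: successors {b, g}; □□¬q there: b:F, g:F. ✗
g: successors {a, b, c, d, e, h}; □□¬q there: a:T, b:F, c:T, d:F, e:F, h:F. ✓
h: successors {d}; □□¬q there: d:F. ✗
Satisfying worlds: {a, c, g}.

3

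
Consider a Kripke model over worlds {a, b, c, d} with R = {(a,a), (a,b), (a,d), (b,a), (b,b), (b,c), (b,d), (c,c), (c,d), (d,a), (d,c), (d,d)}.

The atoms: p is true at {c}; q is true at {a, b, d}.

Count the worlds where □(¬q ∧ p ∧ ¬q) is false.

a: successors {a, b, d}; ¬q ∧ p ∧ ¬q there: a:F, b:F, d:F. ✗
b: successors {a, b, c, d}; ¬q ∧ p ∧ ¬q there: a:F, b:F, c:T, d:F. ✗
c: successors {c, d}; ¬q ∧ p ∧ ¬q there: c:T, d:F. ✗
d: successors {a, c, d}; ¬q ∧ p ∧ ¬q there: a:F, c:T, d:F. ✗
Satisfying worlds: ∅.
So □(¬q ∧ p ∧ ¬q) fails at the other 4 worlds.

4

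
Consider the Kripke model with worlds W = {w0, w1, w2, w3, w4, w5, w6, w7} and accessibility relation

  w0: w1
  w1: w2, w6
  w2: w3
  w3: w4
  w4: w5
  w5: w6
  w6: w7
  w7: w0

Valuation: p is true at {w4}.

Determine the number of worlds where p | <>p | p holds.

w0: p is F, <>p | p is F. ✗
w1: p is F, <>p | p is F. ✗
w2: p is F, <>p | p is F. ✗
w3: p is F, <>p | p is T. ✓
w4: p is T, <>p | p is T. ✓
w5: p is F, <>p | p is F. ✗
w6: p is F, <>p | p is F. ✗
w7: p is F, <>p | p is F. ✗
Satisfying worlds: {w3, w4}.

2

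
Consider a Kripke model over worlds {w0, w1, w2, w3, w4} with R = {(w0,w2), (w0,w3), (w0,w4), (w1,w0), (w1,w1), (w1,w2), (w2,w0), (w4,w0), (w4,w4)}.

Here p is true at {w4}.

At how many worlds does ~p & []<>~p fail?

w0: ~p is T, []<>~p is F. ✗
w1: ~p is T, []<>~p is T. ✓
w2: ~p is T, []<>~p is T. ✓
w3: ~p is T, []<>~p is T. ✓
w4: ~p is F, []<>~p is T. ✗
Satisfying worlds: {w1, w2, w3}.
So ~p & []<>~p fails at the other 2 worlds.

2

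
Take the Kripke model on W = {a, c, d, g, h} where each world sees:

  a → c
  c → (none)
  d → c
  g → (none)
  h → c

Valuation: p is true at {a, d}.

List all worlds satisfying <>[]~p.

a: successors {c}; []~p there: c:T. ✓
c: no successors, so <>[]~p fails. ✗
d: successors {c}; []~p there: c:T. ✓
g: no successors, so <>[]~p fails. ✗
h: successors {c}; []~p there: c:T. ✓

{a, d, h}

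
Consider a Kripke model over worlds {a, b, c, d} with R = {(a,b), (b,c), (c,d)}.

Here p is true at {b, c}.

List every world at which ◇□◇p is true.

{c}

a: successors {b}; □◇p there: b:F. ✗
b: successors {c}; □◇p there: c:F. ✗
c: successors {d}; □◇p there: d:T. ✓
d: no successors, so ◇□◇p fails. ✗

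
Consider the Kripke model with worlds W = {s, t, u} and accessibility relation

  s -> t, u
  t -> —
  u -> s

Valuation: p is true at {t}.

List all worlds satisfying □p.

s: successors {t, u}; p there: t:T, u:F. ✗
t: no successors, so □p holds vacuously. ✓
u: successors {s}; p there: s:F. ✗

{t}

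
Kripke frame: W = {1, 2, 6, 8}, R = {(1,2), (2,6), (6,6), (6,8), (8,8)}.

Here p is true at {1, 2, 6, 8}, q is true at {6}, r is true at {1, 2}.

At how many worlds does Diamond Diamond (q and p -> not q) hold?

3

1: successors {2}; Diamond (q and p -> not q) there: 2:F. ✗
2: successors {6}; Diamond (q and p -> not q) there: 6:T. ✓
6: successors {6, 8}; Diamond (q and p -> not q) there: 6:T, 8:T. ✓
8: successors {8}; Diamond (q and p -> not q) there: 8:T. ✓
Satisfying worlds: {2, 6, 8}.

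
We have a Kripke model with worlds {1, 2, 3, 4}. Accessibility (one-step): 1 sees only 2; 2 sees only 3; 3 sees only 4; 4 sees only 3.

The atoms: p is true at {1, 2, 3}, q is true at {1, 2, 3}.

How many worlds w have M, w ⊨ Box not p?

1

1: successors {2}; not p there: 2:F. ✗
2: successors {3}; not p there: 3:F. ✗
3: successors {4}; not p there: 4:T. ✓
4: successors {3}; not p there: 3:F. ✗
Satisfying worlds: {3}.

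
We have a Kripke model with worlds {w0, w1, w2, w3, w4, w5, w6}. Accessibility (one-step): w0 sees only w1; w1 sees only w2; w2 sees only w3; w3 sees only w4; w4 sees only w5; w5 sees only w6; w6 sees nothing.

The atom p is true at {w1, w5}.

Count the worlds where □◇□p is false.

4

w0: successors {w1}; ◇□p there: w1:F. ✗
w1: successors {w2}; ◇□p there: w2:F. ✗
w2: successors {w3}; ◇□p there: w3:T. ✓
w3: successors {w4}; ◇□p there: w4:F. ✗
w4: successors {w5}; ◇□p there: w5:T. ✓
w5: successors {w6}; ◇□p there: w6:F. ✗
w6: no successors, so □◇□p holds vacuously. ✓
Satisfying worlds: {w2, w4, w6}.
So □◇□p fails at the other 4 worlds.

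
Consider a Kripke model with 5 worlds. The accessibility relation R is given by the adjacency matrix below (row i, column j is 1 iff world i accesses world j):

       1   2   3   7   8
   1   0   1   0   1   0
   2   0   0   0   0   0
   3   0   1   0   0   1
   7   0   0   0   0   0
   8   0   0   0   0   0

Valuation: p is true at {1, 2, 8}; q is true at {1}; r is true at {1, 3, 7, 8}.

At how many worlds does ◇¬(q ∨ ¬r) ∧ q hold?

1

1: ◇¬(q ∨ ¬r) is T, q is T. ✓
2: ◇¬(q ∨ ¬r) is F, q is F. ✗
3: ◇¬(q ∨ ¬r) is T, q is F. ✗
7: ◇¬(q ∨ ¬r) is F, q is F. ✗
8: ◇¬(q ∨ ¬r) is F, q is F. ✗
Satisfying worlds: {1}.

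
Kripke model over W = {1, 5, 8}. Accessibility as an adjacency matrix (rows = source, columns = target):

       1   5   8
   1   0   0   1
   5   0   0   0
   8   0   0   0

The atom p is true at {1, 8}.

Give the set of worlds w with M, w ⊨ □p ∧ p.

1: □p is T, p is T. ✓
5: □p is T, p is F. ✗
8: □p is T, p is T. ✓

{1, 8}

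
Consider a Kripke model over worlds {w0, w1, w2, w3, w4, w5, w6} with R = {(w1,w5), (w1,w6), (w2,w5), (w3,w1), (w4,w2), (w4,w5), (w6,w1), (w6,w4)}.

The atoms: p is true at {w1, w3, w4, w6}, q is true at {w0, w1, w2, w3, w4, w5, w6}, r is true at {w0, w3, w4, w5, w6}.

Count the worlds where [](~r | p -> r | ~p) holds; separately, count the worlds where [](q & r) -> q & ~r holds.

5 and 5

For [](~r | p -> r | ~p):
w0: no successors, so [](~r | p -> r | ~p) holds vacuously. ✓
w1: successors {w5, w6}; ~r | p -> r | ~p there: w5:T, w6:T. ✓
w2: successors {w5}; ~r | p -> r | ~p there: w5:T. ✓
w3: successors {w1}; ~r | p -> r | ~p there: w1:F. ✗
w4: successors {w2, w5}; ~r | p -> r | ~p there: w2:T, w5:T. ✓
w5: no successors, so [](~r | p -> r | ~p) holds vacuously. ✓
w6: successors {w1, w4}; ~r | p -> r | ~p there: w1:F, w4:T. ✗
— 5 worlds.
For [](q & r) -> q & ~r:
w0: [](q & r) is T, q & ~r is F. ✗
w1: [](q & r) is T, q & ~r is T. ✓
w2: [](q & r) is T, q & ~r is T. ✓
w3: [](q & r) is F, q & ~r is F. ✓
w4: [](q & r) is F, q & ~r is F. ✓
w5: [](q & r) is T, q & ~r is F. ✗
w6: [](q & r) is F, q & ~r is F. ✓
— 5 worlds.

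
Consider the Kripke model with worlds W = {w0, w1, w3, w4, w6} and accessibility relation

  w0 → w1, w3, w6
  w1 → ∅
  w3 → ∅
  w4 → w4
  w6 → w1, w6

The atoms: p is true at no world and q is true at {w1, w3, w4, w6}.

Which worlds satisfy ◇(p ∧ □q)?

∅

w0: successors {w1, w3, w6}; p ∧ □q there: w1:F, w3:F, w6:F. ✗
w1: no successors, so ◇(p ∧ □q) fails. ✗
w3: no successors, so ◇(p ∧ □q) fails. ✗
w4: successors {w4}; p ∧ □q there: w4:F. ✗
w6: successors {w1, w6}; p ∧ □q there: w1:F, w6:F. ✗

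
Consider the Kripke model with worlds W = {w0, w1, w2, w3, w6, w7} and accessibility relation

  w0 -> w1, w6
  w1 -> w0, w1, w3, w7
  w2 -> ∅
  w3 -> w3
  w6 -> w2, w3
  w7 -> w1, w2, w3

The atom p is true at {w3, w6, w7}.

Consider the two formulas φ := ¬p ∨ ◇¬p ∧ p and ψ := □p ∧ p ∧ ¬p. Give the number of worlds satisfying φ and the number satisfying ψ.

For ¬p ∨ ◇¬p ∧ p:
w0: ¬p is T, ◇¬p ∧ p is F. ✓
w1: ¬p is T, ◇¬p ∧ p is F. ✓
w2: ¬p is T, ◇¬p ∧ p is F. ✓
w3: ¬p is F, ◇¬p ∧ p is F. ✗
w6: ¬p is F, ◇¬p ∧ p is T. ✓
w7: ¬p is F, ◇¬p ∧ p is T. ✓
— 5 worlds.
For □p ∧ p ∧ ¬p:
w0: □p ∧ p is F, ¬p is T. ✗
w1: □p ∧ p is F, ¬p is T. ✗
w2: □p ∧ p is F, ¬p is T. ✗
w3: □p ∧ p is T, ¬p is F. ✗
w6: □p ∧ p is F, ¬p is F. ✗
w7: □p ∧ p is F, ¬p is F. ✗
— 0 worlds.

5 and 0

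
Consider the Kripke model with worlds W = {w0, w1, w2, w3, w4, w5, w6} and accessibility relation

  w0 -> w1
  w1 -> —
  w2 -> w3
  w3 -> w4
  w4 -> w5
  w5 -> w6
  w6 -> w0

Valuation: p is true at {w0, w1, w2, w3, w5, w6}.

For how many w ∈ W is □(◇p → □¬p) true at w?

w0: successors {w1}; ◇p → □¬p there: w1:T. ✓
w1: no successors, so □(◇p → □¬p) holds vacuously. ✓
w2: successors {w3}; ◇p → □¬p there: w3:T. ✓
w3: successors {w4}; ◇p → □¬p there: w4:F. ✗
w4: successors {w5}; ◇p → □¬p there: w5:F. ✗
w5: successors {w6}; ◇p → □¬p there: w6:F. ✗
w6: successors {w0}; ◇p → □¬p there: w0:F. ✗
Satisfying worlds: {w0, w1, w2}.

3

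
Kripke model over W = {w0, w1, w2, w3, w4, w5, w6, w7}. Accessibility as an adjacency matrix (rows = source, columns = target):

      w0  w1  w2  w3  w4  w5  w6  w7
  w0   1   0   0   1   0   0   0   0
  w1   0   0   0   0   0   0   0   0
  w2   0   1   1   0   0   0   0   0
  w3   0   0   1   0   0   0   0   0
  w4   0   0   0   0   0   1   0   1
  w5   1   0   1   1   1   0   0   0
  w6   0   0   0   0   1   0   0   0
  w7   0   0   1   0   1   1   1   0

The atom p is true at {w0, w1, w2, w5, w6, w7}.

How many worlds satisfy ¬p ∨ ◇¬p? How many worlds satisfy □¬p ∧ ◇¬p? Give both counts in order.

For ¬p ∨ ◇¬p:
w0: ¬p is F, ◇¬p is T. ✓
w1: ¬p is F, ◇¬p is F. ✗
w2: ¬p is F, ◇¬p is F. ✗
w3: ¬p is T, ◇¬p is F. ✓
w4: ¬p is T, ◇¬p is F. ✓
w5: ¬p is F, ◇¬p is T. ✓
w6: ¬p is F, ◇¬p is T. ✓
w7: ¬p is F, ◇¬p is T. ✓
— 6 worlds.
For □¬p ∧ ◇¬p:
w0: □¬p is F, ◇¬p is T. ✗
w1: □¬p is T, ◇¬p is F. ✗
w2: □¬p is F, ◇¬p is F. ✗
w3: □¬p is F, ◇¬p is F. ✗
w4: □¬p is F, ◇¬p is F. ✗
w5: □¬p is F, ◇¬p is T. ✗
w6: □¬p is T, ◇¬p is T. ✓
w7: □¬p is F, ◇¬p is T. ✗
— 1 world.

6 and 1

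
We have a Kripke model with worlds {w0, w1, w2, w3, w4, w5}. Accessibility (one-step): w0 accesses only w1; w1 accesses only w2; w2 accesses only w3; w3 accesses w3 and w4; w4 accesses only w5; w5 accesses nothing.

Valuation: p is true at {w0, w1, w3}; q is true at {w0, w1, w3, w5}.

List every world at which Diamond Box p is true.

{w1, w4}

w0: successors {w1}; Box p there: w1:F. ✗
w1: successors {w2}; Box p there: w2:T. ✓
w2: successors {w3}; Box p there: w3:F. ✗
w3: successors {w3, w4}; Box p there: w3:F, w4:F. ✗
w4: successors {w5}; Box p there: w5:T. ✓
w5: no successors, so Diamond Box p fails. ✗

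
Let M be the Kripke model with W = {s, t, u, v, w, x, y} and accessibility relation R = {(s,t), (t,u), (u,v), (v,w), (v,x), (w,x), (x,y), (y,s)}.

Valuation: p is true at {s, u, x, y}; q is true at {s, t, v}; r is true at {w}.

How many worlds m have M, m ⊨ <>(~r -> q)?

s: successors {t}; ~r -> q there: t:T. ✓
t: successors {u}; ~r -> q there: u:F. ✗
u: successors {v}; ~r -> q there: v:T. ✓
v: successors {w, x}; ~r -> q there: w:T, x:F. ✓
w: successors {x}; ~r -> q there: x:F. ✗
x: successors {y}; ~r -> q there: y:F. ✗
y: successors {s}; ~r -> q there: s:T. ✓
Satisfying worlds: {s, u, v, y}.

4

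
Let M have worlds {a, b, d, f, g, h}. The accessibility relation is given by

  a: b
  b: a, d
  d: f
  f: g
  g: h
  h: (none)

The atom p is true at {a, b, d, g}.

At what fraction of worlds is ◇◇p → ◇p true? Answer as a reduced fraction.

a: ◇◇p is T, ◇p is T. ✓
b: ◇◇p is T, ◇p is T. ✓
d: ◇◇p is T, ◇p is F. ✗
f: ◇◇p is F, ◇p is T. ✓
g: ◇◇p is F, ◇p is F. ✓
h: ◇◇p is F, ◇p is F. ✓
That's 5 of 6 worlds, so 5/6.

5/6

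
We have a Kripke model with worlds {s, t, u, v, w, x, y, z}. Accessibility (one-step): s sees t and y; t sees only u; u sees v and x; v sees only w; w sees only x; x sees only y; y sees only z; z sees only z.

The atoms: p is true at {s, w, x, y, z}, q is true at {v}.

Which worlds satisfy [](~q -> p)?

{u, v, w, x, y, z}

s: successors {t, y}; ~q -> p there: t:F, y:T. ✗
t: successors {u}; ~q -> p there: u:F. ✗
u: successors {v, x}; ~q -> p there: v:T, x:T. ✓
v: successors {w}; ~q -> p there: w:T. ✓
w: successors {x}; ~q -> p there: x:T. ✓
x: successors {y}; ~q -> p there: y:T. ✓
y: successors {z}; ~q -> p there: z:T. ✓
z: successors {z}; ~q -> p there: z:T. ✓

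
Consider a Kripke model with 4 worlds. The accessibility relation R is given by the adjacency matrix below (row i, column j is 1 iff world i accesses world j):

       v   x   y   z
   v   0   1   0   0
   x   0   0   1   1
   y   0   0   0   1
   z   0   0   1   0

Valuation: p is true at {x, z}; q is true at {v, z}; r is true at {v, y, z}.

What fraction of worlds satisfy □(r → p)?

1/2

v: successors {x}; r → p there: x:T. ✓
x: successors {y, z}; r → p there: y:F, z:T. ✗
y: successors {z}; r → p there: z:T. ✓
z: successors {y}; r → p there: y:F. ✗
That's 2 of 4 worlds, so 2/4 = 1/2.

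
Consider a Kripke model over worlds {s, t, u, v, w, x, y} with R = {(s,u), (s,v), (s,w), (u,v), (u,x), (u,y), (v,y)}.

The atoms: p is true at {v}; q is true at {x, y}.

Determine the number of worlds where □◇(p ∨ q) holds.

4

s: successors {u, v, w}; ◇(p ∨ q) there: u:T, v:T, w:F. ✗
t: no successors, so □◇(p ∨ q) holds vacuously. ✓
u: successors {v, x, y}; ◇(p ∨ q) there: v:T, x:F, y:F. ✗
v: successors {y}; ◇(p ∨ q) there: y:F. ✗
w: no successors, so □◇(p ∨ q) holds vacuously. ✓
x: no successors, so □◇(p ∨ q) holds vacuously. ✓
y: no successors, so □◇(p ∨ q) holds vacuously. ✓
Satisfying worlds: {t, w, x, y}.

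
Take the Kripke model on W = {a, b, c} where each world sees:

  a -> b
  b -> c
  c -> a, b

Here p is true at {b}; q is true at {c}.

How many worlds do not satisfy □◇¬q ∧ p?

2

a: □◇¬q is F, p is F. ✗
b: □◇¬q is T, p is T. ✓
c: □◇¬q is F, p is F. ✗
Satisfying worlds: {b}.
So □◇¬q ∧ p fails at the other 2 worlds.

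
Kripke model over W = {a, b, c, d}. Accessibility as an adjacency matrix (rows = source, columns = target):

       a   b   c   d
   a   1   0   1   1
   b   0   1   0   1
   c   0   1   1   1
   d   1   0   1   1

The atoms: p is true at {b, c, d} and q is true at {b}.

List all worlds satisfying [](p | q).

a: successors {a, c, d}; p | q there: a:F, c:T, d:T. ✗
b: successors {b, d}; p | q there: b:T, d:T. ✓
c: successors {b, c, d}; p | q there: b:T, c:T, d:T. ✓
d: successors {a, c, d}; p | q there: a:F, c:T, d:T. ✗

{b, c}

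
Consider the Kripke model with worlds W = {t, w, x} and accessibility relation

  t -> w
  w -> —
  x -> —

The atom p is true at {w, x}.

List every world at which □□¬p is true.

t: successors {w}; □¬p there: w:T. ✓
w: no successors, so □□¬p holds vacuously. ✓
x: no successors, so □□¬p holds vacuously. ✓

{t, w, x}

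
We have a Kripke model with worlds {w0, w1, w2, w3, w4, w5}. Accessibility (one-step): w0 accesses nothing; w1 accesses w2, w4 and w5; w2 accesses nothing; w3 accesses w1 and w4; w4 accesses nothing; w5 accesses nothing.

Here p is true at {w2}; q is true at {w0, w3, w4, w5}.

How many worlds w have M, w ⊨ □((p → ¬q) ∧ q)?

4

w0: no successors, so □((p → ¬q) ∧ q) holds vacuously. ✓
w1: successors {w2, w4, w5}; (p → ¬q) ∧ q there: w2:F, w4:T, w5:T. ✗
w2: no successors, so □((p → ¬q) ∧ q) holds vacuously. ✓
w3: successors {w1, w4}; (p → ¬q) ∧ q there: w1:F, w4:T. ✗
w4: no successors, so □((p → ¬q) ∧ q) holds vacuously. ✓
w5: no successors, so □((p → ¬q) ∧ q) holds vacuously. ✓
Satisfying worlds: {w0, w2, w4, w5}.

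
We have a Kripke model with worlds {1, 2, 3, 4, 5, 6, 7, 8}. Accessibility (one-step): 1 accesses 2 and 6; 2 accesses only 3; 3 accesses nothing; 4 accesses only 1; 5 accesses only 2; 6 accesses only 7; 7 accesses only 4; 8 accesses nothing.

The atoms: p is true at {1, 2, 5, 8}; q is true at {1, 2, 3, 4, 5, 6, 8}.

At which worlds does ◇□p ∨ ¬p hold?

1: ◇□p is F, ¬p is F. ✗
2: ◇□p is T, ¬p is F. ✓
3: ◇□p is F, ¬p is T. ✓
4: ◇□p is F, ¬p is T. ✓
5: ◇□p is F, ¬p is F. ✗
6: ◇□p is F, ¬p is T. ✓
7: ◇□p is T, ¬p is T. ✓
8: ◇□p is F, ¬p is F. ✗

{2, 3, 4, 6, 7}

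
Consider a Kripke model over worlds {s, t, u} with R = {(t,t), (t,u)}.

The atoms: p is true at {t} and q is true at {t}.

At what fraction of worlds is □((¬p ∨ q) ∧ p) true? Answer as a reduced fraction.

s: no successors, so □((¬p ∨ q) ∧ p) holds vacuously. ✓
t: successors {t, u}; (¬p ∨ q) ∧ p there: t:T, u:F. ✗
u: no successors, so □((¬p ∨ q) ∧ p) holds vacuously. ✓
That's 2 of 3 worlds, so 2/3.

2/3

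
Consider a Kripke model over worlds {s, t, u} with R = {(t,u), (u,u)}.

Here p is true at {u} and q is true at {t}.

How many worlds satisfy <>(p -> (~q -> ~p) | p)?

2

s: no successors, so <>(p -> (~q -> ~p) | p) fails. ✗
t: successors {u}; p -> (~q -> ~p) | p there: u:T. ✓
u: successors {u}; p -> (~q -> ~p) | p there: u:T. ✓
Satisfying worlds: {t, u}.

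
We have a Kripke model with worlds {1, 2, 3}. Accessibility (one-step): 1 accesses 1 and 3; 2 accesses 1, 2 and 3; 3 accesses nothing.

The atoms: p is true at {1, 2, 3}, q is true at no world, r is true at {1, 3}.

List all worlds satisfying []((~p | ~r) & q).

1: successors {1, 3}; (~p | ~r) & q there: 1:F, 3:F. ✗
2: successors {1, 2, 3}; (~p | ~r) & q there: 1:F, 2:F, 3:F. ✗
3: no successors, so []((~p | ~r) & q) holds vacuously. ✓

{3}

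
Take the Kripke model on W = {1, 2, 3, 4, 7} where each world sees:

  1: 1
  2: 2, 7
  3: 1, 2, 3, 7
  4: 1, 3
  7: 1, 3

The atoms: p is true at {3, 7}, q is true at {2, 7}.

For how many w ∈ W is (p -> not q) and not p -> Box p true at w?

2

1: (p -> not q) and not p is T, Box p is F. ✗
2: (p -> not q) and not p is T, Box p is F. ✗
3: (p -> not q) and not p is F, Box p is F. ✓
4: (p -> not q) and not p is T, Box p is F. ✗
7: (p -> not q) and not p is F, Box p is F. ✓
Satisfying worlds: {3, 7}.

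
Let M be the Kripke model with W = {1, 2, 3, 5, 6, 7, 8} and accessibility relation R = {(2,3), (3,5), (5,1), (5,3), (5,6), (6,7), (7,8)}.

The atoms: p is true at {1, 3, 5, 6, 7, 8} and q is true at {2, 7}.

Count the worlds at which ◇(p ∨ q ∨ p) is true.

5

1: no successors, so ◇(p ∨ q ∨ p) fails. ✗
2: successors {3}; p ∨ q ∨ p there: 3:T. ✓
3: successors {5}; p ∨ q ∨ p there: 5:T. ✓
5: successors {1, 3, 6}; p ∨ q ∨ p there: 1:T, 3:T, 6:T. ✓
6: successors {7}; p ∨ q ∨ p there: 7:T. ✓
7: successors {8}; p ∨ q ∨ p there: 8:T. ✓
8: no successors, so ◇(p ∨ q ∨ p) fails. ✗
Satisfying worlds: {2, 3, 5, 6, 7}.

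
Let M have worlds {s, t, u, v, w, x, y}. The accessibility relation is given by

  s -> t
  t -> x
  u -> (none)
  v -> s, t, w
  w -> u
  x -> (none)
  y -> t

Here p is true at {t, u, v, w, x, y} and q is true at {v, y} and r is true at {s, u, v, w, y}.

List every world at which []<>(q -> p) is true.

{s, u, v, x, y}

s: successors {t}; <>(q -> p) there: t:T. ✓
t: successors {x}; <>(q -> p) there: x:F. ✗
u: no successors, so []<>(q -> p) holds vacuously. ✓
v: successors {s, t, w}; <>(q -> p) there: s:T, t:T, w:T. ✓
w: successors {u}; <>(q -> p) there: u:F. ✗
x: no successors, so []<>(q -> p) holds vacuously. ✓
y: successors {t}; <>(q -> p) there: t:T. ✓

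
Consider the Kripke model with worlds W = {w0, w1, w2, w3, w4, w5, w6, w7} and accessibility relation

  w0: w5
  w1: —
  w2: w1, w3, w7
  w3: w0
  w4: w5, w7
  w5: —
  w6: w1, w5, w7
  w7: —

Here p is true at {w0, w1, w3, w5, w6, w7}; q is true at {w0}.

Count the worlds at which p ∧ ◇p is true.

3

w0: p is T, ◇p is T. ✓
w1: p is T, ◇p is F. ✗
w2: p is F, ◇p is T. ✗
w3: p is T, ◇p is T. ✓
w4: p is F, ◇p is T. ✗
w5: p is T, ◇p is F. ✗
w6: p is T, ◇p is T. ✓
w7: p is T, ◇p is F. ✗
Satisfying worlds: {w0, w3, w6}.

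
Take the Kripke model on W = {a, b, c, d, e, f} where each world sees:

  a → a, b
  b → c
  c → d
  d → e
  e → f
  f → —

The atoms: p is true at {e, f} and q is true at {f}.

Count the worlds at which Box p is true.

3

a: successors {a, b}; p there: a:F, b:F. ✗
b: successors {c}; p there: c:F. ✗
c: successors {d}; p there: d:F. ✗
d: successors {e}; p there: e:T. ✓
e: successors {f}; p there: f:T. ✓
f: no successors, so Box p holds vacuously. ✓
Satisfying worlds: {d, e, f}.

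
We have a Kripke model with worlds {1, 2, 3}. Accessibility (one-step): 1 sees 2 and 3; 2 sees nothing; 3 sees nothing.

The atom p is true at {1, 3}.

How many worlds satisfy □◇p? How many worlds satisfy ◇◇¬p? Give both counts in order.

2 and 0

For □◇p:
1: successors {2, 3}; ◇p there: 2:F, 3:F. ✗
2: no successors, so □◇p holds vacuously. ✓
3: no successors, so □◇p holds vacuously. ✓
— 2 worlds.
For ◇◇¬p:
1: successors {2, 3}; ◇¬p there: 2:F, 3:F. ✗
2: no successors, so ◇◇¬p fails. ✗
3: no successors, so ◇◇¬p fails. ✗
— 0 worlds.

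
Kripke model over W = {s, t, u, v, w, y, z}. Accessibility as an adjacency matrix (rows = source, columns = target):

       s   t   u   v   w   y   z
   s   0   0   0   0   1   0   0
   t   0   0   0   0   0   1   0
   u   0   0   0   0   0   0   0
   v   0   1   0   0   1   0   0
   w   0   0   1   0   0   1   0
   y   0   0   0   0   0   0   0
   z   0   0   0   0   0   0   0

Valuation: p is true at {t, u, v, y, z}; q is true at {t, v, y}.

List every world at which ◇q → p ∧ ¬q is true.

{s, u, y, z}

s: ◇q is F, p ∧ ¬q is F. ✓
t: ◇q is T, p ∧ ¬q is F. ✗
u: ◇q is F, p ∧ ¬q is T. ✓
v: ◇q is T, p ∧ ¬q is F. ✗
w: ◇q is T, p ∧ ¬q is F. ✗
y: ◇q is F, p ∧ ¬q is F. ✓
z: ◇q is F, p ∧ ¬q is T. ✓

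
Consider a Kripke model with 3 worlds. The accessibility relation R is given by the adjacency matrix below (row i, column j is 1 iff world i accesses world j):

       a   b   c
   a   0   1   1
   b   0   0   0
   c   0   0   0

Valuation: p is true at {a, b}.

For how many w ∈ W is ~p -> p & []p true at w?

a: ~p is F, p & []p is F. ✓
b: ~p is F, p & []p is T. ✓
c: ~p is T, p & []p is F. ✗
Satisfying worlds: {a, b}.

2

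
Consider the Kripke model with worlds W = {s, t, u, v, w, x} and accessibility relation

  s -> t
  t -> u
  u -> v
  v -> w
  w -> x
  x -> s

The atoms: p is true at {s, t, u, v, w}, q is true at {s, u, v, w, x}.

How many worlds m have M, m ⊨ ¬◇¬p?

5

s: ◇¬p is F. ✓
t: ◇¬p is F. ✓
u: ◇¬p is F. ✓
v: ◇¬p is F. ✓
w: ◇¬p is T. ✗
x: ◇¬p is F. ✓
Satisfying worlds: {s, t, u, v, x}.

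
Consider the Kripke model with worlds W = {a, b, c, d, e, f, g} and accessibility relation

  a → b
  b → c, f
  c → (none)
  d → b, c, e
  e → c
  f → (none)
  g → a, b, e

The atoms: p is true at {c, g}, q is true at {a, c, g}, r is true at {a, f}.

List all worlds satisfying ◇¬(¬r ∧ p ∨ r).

a: successors {b}; ¬(¬r ∧ p ∨ r) there: b:T. ✓
b: successors {c, f}; ¬(¬r ∧ p ∨ r) there: c:F, f:F. ✗
c: no successors, so ◇¬(¬r ∧ p ∨ r) fails. ✗
d: successors {b, c, e}; ¬(¬r ∧ p ∨ r) there: b:T, c:F, e:T. ✓
e: successors {c}; ¬(¬r ∧ p ∨ r) there: c:F. ✗
f: no successors, so ◇¬(¬r ∧ p ∨ r) fails. ✗
g: successors {a, b, e}; ¬(¬r ∧ p ∨ r) there: a:F, b:T, e:T. ✓

{a, d, g}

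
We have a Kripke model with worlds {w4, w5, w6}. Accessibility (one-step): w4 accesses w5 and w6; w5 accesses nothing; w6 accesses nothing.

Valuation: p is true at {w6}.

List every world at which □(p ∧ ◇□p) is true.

w4: successors {w5, w6}; p ∧ ◇□p there: w5:F, w6:F. ✗
w5: no successors, so □(p ∧ ◇□p) holds vacuously. ✓
w6: no successors, so □(p ∧ ◇□p) holds vacuously. ✓

{w5, w6}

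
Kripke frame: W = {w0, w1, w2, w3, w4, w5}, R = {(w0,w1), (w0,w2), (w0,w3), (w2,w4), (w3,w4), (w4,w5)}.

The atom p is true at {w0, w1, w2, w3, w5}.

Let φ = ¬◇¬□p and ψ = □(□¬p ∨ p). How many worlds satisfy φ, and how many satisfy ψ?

For ¬◇¬□p:
w0: ◇¬□p is T. ✗
w1: ◇¬□p is F. ✓
w2: ◇¬□p is F. ✓
w3: ◇¬□p is F. ✓
w4: ◇¬□p is F. ✓
w5: ◇¬□p is F. ✓
— 5 worlds.
For □(□¬p ∨ p):
w0: successors {w1, w2, w3}; □¬p ∨ p there: w1:T, w2:T, w3:T. ✓
w1: no successors, so □(□¬p ∨ p) holds vacuously. ✓
w2: successors {w4}; □¬p ∨ p there: w4:F. ✗
w3: successors {w4}; □¬p ∨ p there: w4:F. ✗
w4: successors {w5}; □¬p ∨ p there: w5:T. ✓
w5: no successors, so □(□¬p ∨ p) holds vacuously. ✓
— 4 worlds.

5 and 4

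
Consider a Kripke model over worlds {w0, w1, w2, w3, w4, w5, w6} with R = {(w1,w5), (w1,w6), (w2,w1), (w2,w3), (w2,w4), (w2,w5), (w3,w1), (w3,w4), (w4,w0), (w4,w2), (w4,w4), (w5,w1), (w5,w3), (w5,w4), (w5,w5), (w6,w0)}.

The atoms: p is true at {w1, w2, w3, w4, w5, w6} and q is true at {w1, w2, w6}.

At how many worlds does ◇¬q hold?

w0: no successors, so ◇¬q fails. ✗
w1: successors {w5, w6}; ¬q there: w5:T, w6:F. ✓
w2: successors {w1, w3, w4, w5}; ¬q there: w1:F, w3:T, w4:T, w5:T. ✓
w3: successors {w1, w4}; ¬q there: w1:F, w4:T. ✓
w4: successors {w0, w2, w4}; ¬q there: w0:T, w2:F, w4:T. ✓
w5: successors {w1, w3, w4, w5}; ¬q there: w1:F, w3:T, w4:T, w5:T. ✓
w6: successors {w0}; ¬q there: w0:T. ✓
Satisfying worlds: {w1, w2, w3, w4, w5, w6}.

6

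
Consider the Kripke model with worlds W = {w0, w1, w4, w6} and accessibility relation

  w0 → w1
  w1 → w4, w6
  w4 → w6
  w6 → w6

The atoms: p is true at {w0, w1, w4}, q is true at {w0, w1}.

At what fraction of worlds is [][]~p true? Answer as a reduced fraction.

w0: successors {w1}; []~p there: w1:F. ✗
w1: successors {w4, w6}; []~p there: w4:T, w6:T. ✓
w4: successors {w6}; []~p there: w6:T. ✓
w6: successors {w6}; []~p there: w6:T. ✓
That's 3 of 4 worlds, so 3/4.

3/4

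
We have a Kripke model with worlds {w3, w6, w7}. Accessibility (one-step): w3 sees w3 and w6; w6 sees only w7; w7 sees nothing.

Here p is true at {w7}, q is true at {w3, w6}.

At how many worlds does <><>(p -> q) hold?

1

w3: successors {w3, w6}; <>(p -> q) there: w3:T, w6:F. ✓
w6: successors {w7}; <>(p -> q) there: w7:F. ✗
w7: no successors, so <><>(p -> q) fails. ✗
Satisfying worlds: {w3}.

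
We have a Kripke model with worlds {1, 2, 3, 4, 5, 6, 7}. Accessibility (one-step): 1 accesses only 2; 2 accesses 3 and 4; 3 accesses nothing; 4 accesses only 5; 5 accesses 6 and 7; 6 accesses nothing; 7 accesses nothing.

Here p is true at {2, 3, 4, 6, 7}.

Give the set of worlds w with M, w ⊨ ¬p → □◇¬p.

{2, 3, 4, 6, 7}

1: ¬p is T, □◇¬p is F. ✗
2: ¬p is F, □◇¬p is F. ✓
3: ¬p is F, □◇¬p is T. ✓
4: ¬p is F, □◇¬p is F. ✓
5: ¬p is T, □◇¬p is F. ✗
6: ¬p is F, □◇¬p is T. ✓
7: ¬p is F, □◇¬p is T. ✓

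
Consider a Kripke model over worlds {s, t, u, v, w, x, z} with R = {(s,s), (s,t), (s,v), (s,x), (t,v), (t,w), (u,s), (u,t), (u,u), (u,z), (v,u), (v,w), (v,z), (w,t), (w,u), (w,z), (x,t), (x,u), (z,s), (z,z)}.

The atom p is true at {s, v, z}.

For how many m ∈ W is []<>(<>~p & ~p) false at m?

4

s: successors {s, t, v, x}; <>(<>~p & ~p) there: s:T, t:T, v:T, x:T. ✓
t: successors {v, w}; <>(<>~p & ~p) there: v:T, w:T. ✓
u: successors {s, t, u, z}; <>(<>~p & ~p) there: s:T, t:T, u:T, z:F. ✗
v: successors {u, w, z}; <>(<>~p & ~p) there: u:T, w:T, z:F. ✗
w: successors {t, u, z}; <>(<>~p & ~p) there: t:T, u:T, z:F. ✗
x: successors {t, u}; <>(<>~p & ~p) there: t:T, u:T. ✓
z: successors {s, z}; <>(<>~p & ~p) there: s:T, z:F. ✗
Satisfying worlds: {s, t, x}.
So []<>(<>~p & ~p) fails at the other 4 worlds.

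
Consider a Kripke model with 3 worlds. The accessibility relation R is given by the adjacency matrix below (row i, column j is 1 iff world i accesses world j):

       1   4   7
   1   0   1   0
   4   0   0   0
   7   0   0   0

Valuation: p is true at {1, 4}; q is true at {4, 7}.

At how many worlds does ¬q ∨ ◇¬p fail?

2

1: ¬q is T, ◇¬p is F. ✓
4: ¬q is F, ◇¬p is F. ✗
7: ¬q is F, ◇¬p is F. ✗
Satisfying worlds: {1}.
So ¬q ∨ ◇¬p fails at the other 2 worlds.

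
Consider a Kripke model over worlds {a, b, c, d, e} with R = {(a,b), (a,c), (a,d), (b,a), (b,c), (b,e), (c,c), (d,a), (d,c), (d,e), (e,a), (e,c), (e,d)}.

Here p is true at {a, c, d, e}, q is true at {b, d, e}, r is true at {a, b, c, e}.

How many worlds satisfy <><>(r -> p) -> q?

3

a: <><>(r -> p) is T, q is F. ✗
b: <><>(r -> p) is T, q is T. ✓
c: <><>(r -> p) is T, q is F. ✗
d: <><>(r -> p) is T, q is T. ✓
e: <><>(r -> p) is T, q is T. ✓
Satisfying worlds: {b, d, e}.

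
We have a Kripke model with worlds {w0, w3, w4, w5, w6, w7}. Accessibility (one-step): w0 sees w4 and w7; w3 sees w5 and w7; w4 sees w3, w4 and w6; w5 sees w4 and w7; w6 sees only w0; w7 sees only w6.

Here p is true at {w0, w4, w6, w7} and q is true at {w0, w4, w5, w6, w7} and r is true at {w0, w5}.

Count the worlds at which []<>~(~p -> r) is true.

w0: successors {w4, w7}; <>~(~p -> r) there: w4:T, w7:F. ✗
w3: successors {w5, w7}; <>~(~p -> r) there: w5:F, w7:F. ✗
w4: successors {w3, w4, w6}; <>~(~p -> r) there: w3:F, w4:T, w6:F. ✗
w5: successors {w4, w7}; <>~(~p -> r) there: w4:T, w7:F. ✗
w6: successors {w0}; <>~(~p -> r) there: w0:F. ✗
w7: successors {w6}; <>~(~p -> r) there: w6:F. ✗
Satisfying worlds: ∅.

0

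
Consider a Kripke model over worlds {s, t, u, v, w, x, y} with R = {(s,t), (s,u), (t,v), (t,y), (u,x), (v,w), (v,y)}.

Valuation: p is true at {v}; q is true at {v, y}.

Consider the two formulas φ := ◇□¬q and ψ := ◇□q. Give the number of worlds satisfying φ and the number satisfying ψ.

4 and 4

For ◇□¬q:
s: successors {t, u}; □¬q there: t:F, u:T. ✓
t: successors {v, y}; □¬q there: v:F, y:T. ✓
u: successors {x}; □¬q there: x:T. ✓
v: successors {w, y}; □¬q there: w:T, y:T. ✓
w: no successors, so ◇□¬q fails. ✗
x: no successors, so ◇□¬q fails. ✗
y: no successors, so ◇□¬q fails. ✗
— 4 worlds.
For ◇□q:
s: successors {t, u}; □q there: t:T, u:F. ✓
t: successors {v, y}; □q there: v:F, y:T. ✓
u: successors {x}; □q there: x:T. ✓
v: successors {w, y}; □q there: w:T, y:T. ✓
w: no successors, so ◇□q fails. ✗
x: no successors, so ◇□q fails. ✗
y: no successors, so ◇□q fails. ✗
— 4 worlds.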